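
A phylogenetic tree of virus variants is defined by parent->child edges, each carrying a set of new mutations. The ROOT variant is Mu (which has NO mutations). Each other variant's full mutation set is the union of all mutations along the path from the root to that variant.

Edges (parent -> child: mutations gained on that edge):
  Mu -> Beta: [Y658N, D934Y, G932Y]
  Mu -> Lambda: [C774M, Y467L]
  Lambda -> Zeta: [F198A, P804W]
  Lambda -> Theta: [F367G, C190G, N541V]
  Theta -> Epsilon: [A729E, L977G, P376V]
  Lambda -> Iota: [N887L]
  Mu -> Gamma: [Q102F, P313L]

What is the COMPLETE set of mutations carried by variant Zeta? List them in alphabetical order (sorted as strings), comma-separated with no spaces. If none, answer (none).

Answer: C774M,F198A,P804W,Y467L

Derivation:
At Mu: gained [] -> total []
At Lambda: gained ['C774M', 'Y467L'] -> total ['C774M', 'Y467L']
At Zeta: gained ['F198A', 'P804W'] -> total ['C774M', 'F198A', 'P804W', 'Y467L']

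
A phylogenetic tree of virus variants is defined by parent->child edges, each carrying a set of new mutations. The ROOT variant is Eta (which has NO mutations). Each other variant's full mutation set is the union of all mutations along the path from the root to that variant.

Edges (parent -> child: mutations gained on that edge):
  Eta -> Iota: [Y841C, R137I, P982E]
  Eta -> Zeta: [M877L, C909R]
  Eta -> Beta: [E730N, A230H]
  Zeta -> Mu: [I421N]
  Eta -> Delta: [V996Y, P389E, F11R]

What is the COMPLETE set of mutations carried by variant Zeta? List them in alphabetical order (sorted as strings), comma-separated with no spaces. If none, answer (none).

Answer: C909R,M877L

Derivation:
At Eta: gained [] -> total []
At Zeta: gained ['M877L', 'C909R'] -> total ['C909R', 'M877L']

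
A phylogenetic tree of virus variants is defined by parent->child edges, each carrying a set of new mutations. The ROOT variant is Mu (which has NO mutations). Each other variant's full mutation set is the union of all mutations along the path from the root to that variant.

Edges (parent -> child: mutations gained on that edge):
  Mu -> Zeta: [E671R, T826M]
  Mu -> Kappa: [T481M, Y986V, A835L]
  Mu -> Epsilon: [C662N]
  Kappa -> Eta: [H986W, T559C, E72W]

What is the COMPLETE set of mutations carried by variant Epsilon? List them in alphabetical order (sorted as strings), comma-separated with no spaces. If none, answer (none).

Answer: C662N

Derivation:
At Mu: gained [] -> total []
At Epsilon: gained ['C662N'] -> total ['C662N']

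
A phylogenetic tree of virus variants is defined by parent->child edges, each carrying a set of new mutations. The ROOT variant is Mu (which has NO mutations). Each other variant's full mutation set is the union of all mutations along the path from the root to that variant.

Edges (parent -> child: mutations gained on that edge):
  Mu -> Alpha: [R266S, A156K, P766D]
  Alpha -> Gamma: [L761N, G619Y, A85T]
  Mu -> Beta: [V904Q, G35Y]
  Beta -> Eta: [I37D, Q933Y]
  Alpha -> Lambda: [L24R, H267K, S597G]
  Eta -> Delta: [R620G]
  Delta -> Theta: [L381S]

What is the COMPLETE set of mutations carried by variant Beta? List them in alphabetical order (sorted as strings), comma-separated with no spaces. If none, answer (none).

Answer: G35Y,V904Q

Derivation:
At Mu: gained [] -> total []
At Beta: gained ['V904Q', 'G35Y'] -> total ['G35Y', 'V904Q']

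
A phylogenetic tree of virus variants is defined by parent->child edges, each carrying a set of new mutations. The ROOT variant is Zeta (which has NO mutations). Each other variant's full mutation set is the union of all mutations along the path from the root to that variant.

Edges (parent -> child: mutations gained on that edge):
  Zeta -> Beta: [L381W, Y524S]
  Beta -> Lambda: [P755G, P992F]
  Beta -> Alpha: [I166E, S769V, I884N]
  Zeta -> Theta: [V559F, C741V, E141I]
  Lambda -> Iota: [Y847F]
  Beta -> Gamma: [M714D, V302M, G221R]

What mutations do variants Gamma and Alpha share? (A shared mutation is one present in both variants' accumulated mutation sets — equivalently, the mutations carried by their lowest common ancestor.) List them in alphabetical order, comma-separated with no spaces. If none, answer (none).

Accumulating mutations along path to Gamma:
  At Zeta: gained [] -> total []
  At Beta: gained ['L381W', 'Y524S'] -> total ['L381W', 'Y524S']
  At Gamma: gained ['M714D', 'V302M', 'G221R'] -> total ['G221R', 'L381W', 'M714D', 'V302M', 'Y524S']
Mutations(Gamma) = ['G221R', 'L381W', 'M714D', 'V302M', 'Y524S']
Accumulating mutations along path to Alpha:
  At Zeta: gained [] -> total []
  At Beta: gained ['L381W', 'Y524S'] -> total ['L381W', 'Y524S']
  At Alpha: gained ['I166E', 'S769V', 'I884N'] -> total ['I166E', 'I884N', 'L381W', 'S769V', 'Y524S']
Mutations(Alpha) = ['I166E', 'I884N', 'L381W', 'S769V', 'Y524S']
Intersection: ['G221R', 'L381W', 'M714D', 'V302M', 'Y524S'] ∩ ['I166E', 'I884N', 'L381W', 'S769V', 'Y524S'] = ['L381W', 'Y524S']

Answer: L381W,Y524S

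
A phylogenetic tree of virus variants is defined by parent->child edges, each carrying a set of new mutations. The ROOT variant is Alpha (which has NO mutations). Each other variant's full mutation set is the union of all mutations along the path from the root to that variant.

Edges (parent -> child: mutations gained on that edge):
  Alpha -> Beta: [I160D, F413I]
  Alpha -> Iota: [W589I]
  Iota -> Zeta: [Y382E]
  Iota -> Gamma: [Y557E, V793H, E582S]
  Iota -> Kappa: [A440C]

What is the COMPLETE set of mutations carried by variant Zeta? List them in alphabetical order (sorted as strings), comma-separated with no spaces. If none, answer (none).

Answer: W589I,Y382E

Derivation:
At Alpha: gained [] -> total []
At Iota: gained ['W589I'] -> total ['W589I']
At Zeta: gained ['Y382E'] -> total ['W589I', 'Y382E']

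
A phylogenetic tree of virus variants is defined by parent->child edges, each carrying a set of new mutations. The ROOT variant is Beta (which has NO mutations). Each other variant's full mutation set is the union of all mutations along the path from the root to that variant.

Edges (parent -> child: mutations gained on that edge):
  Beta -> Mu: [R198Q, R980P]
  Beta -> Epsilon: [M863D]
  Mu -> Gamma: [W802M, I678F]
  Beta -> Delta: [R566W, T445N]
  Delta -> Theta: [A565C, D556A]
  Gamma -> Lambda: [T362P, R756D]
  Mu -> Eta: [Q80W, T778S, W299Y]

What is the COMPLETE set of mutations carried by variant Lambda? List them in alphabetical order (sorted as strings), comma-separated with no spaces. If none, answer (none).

Answer: I678F,R198Q,R756D,R980P,T362P,W802M

Derivation:
At Beta: gained [] -> total []
At Mu: gained ['R198Q', 'R980P'] -> total ['R198Q', 'R980P']
At Gamma: gained ['W802M', 'I678F'] -> total ['I678F', 'R198Q', 'R980P', 'W802M']
At Lambda: gained ['T362P', 'R756D'] -> total ['I678F', 'R198Q', 'R756D', 'R980P', 'T362P', 'W802M']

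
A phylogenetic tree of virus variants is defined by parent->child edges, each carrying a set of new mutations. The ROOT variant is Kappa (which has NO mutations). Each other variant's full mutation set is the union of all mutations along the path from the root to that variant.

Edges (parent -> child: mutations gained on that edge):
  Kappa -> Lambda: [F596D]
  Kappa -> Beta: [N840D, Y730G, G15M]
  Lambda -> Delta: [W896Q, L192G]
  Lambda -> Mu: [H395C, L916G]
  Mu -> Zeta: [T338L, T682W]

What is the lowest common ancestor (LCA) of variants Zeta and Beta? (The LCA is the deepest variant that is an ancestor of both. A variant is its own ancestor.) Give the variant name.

Answer: Kappa

Derivation:
Path from root to Zeta: Kappa -> Lambda -> Mu -> Zeta
  ancestors of Zeta: {Kappa, Lambda, Mu, Zeta}
Path from root to Beta: Kappa -> Beta
  ancestors of Beta: {Kappa, Beta}
Common ancestors: {Kappa}
Walk up from Beta: Beta (not in ancestors of Zeta), Kappa (in ancestors of Zeta)
Deepest common ancestor (LCA) = Kappa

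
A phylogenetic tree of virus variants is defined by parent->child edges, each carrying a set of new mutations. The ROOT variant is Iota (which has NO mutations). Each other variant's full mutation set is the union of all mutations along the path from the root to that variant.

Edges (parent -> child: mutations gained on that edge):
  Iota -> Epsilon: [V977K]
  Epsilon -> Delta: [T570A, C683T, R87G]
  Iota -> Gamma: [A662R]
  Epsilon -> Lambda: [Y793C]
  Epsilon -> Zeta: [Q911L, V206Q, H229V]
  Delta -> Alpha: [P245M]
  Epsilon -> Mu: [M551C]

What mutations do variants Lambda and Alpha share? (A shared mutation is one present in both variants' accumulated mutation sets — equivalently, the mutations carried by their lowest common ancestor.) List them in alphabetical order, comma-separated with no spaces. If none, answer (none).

Accumulating mutations along path to Lambda:
  At Iota: gained [] -> total []
  At Epsilon: gained ['V977K'] -> total ['V977K']
  At Lambda: gained ['Y793C'] -> total ['V977K', 'Y793C']
Mutations(Lambda) = ['V977K', 'Y793C']
Accumulating mutations along path to Alpha:
  At Iota: gained [] -> total []
  At Epsilon: gained ['V977K'] -> total ['V977K']
  At Delta: gained ['T570A', 'C683T', 'R87G'] -> total ['C683T', 'R87G', 'T570A', 'V977K']
  At Alpha: gained ['P245M'] -> total ['C683T', 'P245M', 'R87G', 'T570A', 'V977K']
Mutations(Alpha) = ['C683T', 'P245M', 'R87G', 'T570A', 'V977K']
Intersection: ['V977K', 'Y793C'] ∩ ['C683T', 'P245M', 'R87G', 'T570A', 'V977K'] = ['V977K']

Answer: V977K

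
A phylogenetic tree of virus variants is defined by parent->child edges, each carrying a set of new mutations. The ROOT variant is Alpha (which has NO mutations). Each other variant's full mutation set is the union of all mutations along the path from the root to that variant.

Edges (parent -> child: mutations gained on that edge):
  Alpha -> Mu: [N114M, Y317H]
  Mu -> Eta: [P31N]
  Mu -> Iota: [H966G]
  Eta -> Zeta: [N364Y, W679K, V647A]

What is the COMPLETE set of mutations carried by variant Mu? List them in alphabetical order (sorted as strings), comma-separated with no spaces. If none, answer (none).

Answer: N114M,Y317H

Derivation:
At Alpha: gained [] -> total []
At Mu: gained ['N114M', 'Y317H'] -> total ['N114M', 'Y317H']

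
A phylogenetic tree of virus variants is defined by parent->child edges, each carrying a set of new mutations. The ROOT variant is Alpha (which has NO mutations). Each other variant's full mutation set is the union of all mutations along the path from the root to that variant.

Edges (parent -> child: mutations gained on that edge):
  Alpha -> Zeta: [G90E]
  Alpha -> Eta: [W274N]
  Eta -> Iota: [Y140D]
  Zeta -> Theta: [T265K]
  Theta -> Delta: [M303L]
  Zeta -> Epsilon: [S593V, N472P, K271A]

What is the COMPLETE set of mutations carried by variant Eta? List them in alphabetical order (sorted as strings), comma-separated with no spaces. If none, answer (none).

At Alpha: gained [] -> total []
At Eta: gained ['W274N'] -> total ['W274N']

Answer: W274N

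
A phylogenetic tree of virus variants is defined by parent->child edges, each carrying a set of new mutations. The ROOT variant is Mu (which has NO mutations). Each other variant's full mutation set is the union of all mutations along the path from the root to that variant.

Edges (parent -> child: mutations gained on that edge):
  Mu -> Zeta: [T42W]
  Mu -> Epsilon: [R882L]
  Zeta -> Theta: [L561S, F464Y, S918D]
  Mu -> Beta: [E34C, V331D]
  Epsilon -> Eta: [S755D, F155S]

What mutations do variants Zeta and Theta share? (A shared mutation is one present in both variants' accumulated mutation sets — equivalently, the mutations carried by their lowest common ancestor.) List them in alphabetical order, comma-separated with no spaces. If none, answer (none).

Accumulating mutations along path to Zeta:
  At Mu: gained [] -> total []
  At Zeta: gained ['T42W'] -> total ['T42W']
Mutations(Zeta) = ['T42W']
Accumulating mutations along path to Theta:
  At Mu: gained [] -> total []
  At Zeta: gained ['T42W'] -> total ['T42W']
  At Theta: gained ['L561S', 'F464Y', 'S918D'] -> total ['F464Y', 'L561S', 'S918D', 'T42W']
Mutations(Theta) = ['F464Y', 'L561S', 'S918D', 'T42W']
Intersection: ['T42W'] ∩ ['F464Y', 'L561S', 'S918D', 'T42W'] = ['T42W']

Answer: T42W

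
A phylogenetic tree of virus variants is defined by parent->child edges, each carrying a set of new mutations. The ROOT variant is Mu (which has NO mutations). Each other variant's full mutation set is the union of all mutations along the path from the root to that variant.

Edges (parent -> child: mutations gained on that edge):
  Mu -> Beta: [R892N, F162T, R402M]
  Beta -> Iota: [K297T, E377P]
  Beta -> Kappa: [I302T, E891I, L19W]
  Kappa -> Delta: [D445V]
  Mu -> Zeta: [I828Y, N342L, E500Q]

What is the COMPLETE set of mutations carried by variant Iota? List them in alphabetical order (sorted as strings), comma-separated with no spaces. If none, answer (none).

At Mu: gained [] -> total []
At Beta: gained ['R892N', 'F162T', 'R402M'] -> total ['F162T', 'R402M', 'R892N']
At Iota: gained ['K297T', 'E377P'] -> total ['E377P', 'F162T', 'K297T', 'R402M', 'R892N']

Answer: E377P,F162T,K297T,R402M,R892N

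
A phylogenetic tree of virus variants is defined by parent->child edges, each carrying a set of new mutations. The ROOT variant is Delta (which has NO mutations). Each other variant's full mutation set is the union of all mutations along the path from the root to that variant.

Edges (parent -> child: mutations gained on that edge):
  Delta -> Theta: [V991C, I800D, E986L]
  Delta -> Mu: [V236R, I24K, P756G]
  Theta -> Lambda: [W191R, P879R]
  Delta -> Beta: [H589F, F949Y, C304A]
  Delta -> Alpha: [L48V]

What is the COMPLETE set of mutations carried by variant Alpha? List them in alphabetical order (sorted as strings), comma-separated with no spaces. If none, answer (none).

Answer: L48V

Derivation:
At Delta: gained [] -> total []
At Alpha: gained ['L48V'] -> total ['L48V']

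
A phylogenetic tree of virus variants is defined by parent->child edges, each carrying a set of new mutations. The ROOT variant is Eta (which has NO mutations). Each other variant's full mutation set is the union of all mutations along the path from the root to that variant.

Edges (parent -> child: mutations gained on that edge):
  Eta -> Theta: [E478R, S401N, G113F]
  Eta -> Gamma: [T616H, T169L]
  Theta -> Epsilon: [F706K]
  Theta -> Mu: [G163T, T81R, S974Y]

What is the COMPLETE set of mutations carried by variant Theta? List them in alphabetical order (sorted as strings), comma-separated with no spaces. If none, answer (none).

Answer: E478R,G113F,S401N

Derivation:
At Eta: gained [] -> total []
At Theta: gained ['E478R', 'S401N', 'G113F'] -> total ['E478R', 'G113F', 'S401N']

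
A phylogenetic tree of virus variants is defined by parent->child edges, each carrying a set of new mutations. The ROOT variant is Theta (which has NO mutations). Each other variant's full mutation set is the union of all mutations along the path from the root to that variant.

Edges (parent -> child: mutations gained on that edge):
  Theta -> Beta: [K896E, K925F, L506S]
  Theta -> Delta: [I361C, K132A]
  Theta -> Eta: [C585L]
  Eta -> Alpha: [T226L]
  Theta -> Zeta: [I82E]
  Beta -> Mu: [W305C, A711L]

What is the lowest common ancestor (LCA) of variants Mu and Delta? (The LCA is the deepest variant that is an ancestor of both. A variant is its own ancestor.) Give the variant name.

Path from root to Mu: Theta -> Beta -> Mu
  ancestors of Mu: {Theta, Beta, Mu}
Path from root to Delta: Theta -> Delta
  ancestors of Delta: {Theta, Delta}
Common ancestors: {Theta}
Walk up from Delta: Delta (not in ancestors of Mu), Theta (in ancestors of Mu)
Deepest common ancestor (LCA) = Theta

Answer: Theta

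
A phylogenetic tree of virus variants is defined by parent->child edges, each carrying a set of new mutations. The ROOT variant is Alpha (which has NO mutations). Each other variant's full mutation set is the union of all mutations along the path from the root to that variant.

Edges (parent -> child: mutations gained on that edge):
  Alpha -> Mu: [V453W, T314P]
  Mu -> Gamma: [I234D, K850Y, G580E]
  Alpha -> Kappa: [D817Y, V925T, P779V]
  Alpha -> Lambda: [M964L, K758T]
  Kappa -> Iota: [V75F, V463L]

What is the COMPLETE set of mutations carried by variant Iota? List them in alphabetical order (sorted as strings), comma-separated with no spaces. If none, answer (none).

At Alpha: gained [] -> total []
At Kappa: gained ['D817Y', 'V925T', 'P779V'] -> total ['D817Y', 'P779V', 'V925T']
At Iota: gained ['V75F', 'V463L'] -> total ['D817Y', 'P779V', 'V463L', 'V75F', 'V925T']

Answer: D817Y,P779V,V463L,V75F,V925T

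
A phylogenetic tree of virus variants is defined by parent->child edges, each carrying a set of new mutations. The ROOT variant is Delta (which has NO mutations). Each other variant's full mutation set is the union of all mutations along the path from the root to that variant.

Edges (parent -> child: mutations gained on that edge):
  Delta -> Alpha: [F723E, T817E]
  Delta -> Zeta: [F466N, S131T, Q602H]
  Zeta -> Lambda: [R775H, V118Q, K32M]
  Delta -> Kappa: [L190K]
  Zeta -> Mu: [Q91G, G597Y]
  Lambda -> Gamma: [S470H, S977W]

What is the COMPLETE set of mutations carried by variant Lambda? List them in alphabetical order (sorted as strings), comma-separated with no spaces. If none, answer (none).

At Delta: gained [] -> total []
At Zeta: gained ['F466N', 'S131T', 'Q602H'] -> total ['F466N', 'Q602H', 'S131T']
At Lambda: gained ['R775H', 'V118Q', 'K32M'] -> total ['F466N', 'K32M', 'Q602H', 'R775H', 'S131T', 'V118Q']

Answer: F466N,K32M,Q602H,R775H,S131T,V118Q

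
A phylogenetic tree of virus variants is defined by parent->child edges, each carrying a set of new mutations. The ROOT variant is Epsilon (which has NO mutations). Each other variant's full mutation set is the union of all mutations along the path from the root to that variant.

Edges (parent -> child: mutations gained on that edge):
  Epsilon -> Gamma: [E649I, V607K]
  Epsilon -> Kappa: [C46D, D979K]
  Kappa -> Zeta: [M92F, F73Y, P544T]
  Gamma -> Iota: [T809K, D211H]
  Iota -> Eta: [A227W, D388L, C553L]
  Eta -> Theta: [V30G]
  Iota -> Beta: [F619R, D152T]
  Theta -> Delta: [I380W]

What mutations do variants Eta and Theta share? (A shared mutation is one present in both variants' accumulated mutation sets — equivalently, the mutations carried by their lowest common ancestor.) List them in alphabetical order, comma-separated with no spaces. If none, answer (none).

Accumulating mutations along path to Eta:
  At Epsilon: gained [] -> total []
  At Gamma: gained ['E649I', 'V607K'] -> total ['E649I', 'V607K']
  At Iota: gained ['T809K', 'D211H'] -> total ['D211H', 'E649I', 'T809K', 'V607K']
  At Eta: gained ['A227W', 'D388L', 'C553L'] -> total ['A227W', 'C553L', 'D211H', 'D388L', 'E649I', 'T809K', 'V607K']
Mutations(Eta) = ['A227W', 'C553L', 'D211H', 'D388L', 'E649I', 'T809K', 'V607K']
Accumulating mutations along path to Theta:
  At Epsilon: gained [] -> total []
  At Gamma: gained ['E649I', 'V607K'] -> total ['E649I', 'V607K']
  At Iota: gained ['T809K', 'D211H'] -> total ['D211H', 'E649I', 'T809K', 'V607K']
  At Eta: gained ['A227W', 'D388L', 'C553L'] -> total ['A227W', 'C553L', 'D211H', 'D388L', 'E649I', 'T809K', 'V607K']
  At Theta: gained ['V30G'] -> total ['A227W', 'C553L', 'D211H', 'D388L', 'E649I', 'T809K', 'V30G', 'V607K']
Mutations(Theta) = ['A227W', 'C553L', 'D211H', 'D388L', 'E649I', 'T809K', 'V30G', 'V607K']
Intersection: ['A227W', 'C553L', 'D211H', 'D388L', 'E649I', 'T809K', 'V607K'] ∩ ['A227W', 'C553L', 'D211H', 'D388L', 'E649I', 'T809K', 'V30G', 'V607K'] = ['A227W', 'C553L', 'D211H', 'D388L', 'E649I', 'T809K', 'V607K']

Answer: A227W,C553L,D211H,D388L,E649I,T809K,V607K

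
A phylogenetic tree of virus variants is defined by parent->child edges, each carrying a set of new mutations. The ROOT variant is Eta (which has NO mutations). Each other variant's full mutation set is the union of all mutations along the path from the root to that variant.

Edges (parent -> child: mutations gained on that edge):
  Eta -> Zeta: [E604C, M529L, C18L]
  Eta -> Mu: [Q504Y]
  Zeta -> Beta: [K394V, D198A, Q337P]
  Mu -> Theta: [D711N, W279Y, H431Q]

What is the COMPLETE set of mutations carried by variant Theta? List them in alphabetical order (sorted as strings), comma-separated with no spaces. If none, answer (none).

At Eta: gained [] -> total []
At Mu: gained ['Q504Y'] -> total ['Q504Y']
At Theta: gained ['D711N', 'W279Y', 'H431Q'] -> total ['D711N', 'H431Q', 'Q504Y', 'W279Y']

Answer: D711N,H431Q,Q504Y,W279Y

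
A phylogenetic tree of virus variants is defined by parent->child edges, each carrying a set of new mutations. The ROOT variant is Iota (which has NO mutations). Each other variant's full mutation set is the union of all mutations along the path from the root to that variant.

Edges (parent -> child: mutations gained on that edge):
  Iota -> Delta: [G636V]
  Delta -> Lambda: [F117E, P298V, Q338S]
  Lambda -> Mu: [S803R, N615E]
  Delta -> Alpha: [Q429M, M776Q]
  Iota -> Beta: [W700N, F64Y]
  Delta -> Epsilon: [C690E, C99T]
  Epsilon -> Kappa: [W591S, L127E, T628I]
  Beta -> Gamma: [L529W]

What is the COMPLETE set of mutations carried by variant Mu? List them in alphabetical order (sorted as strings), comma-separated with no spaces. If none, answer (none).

At Iota: gained [] -> total []
At Delta: gained ['G636V'] -> total ['G636V']
At Lambda: gained ['F117E', 'P298V', 'Q338S'] -> total ['F117E', 'G636V', 'P298V', 'Q338S']
At Mu: gained ['S803R', 'N615E'] -> total ['F117E', 'G636V', 'N615E', 'P298V', 'Q338S', 'S803R']

Answer: F117E,G636V,N615E,P298V,Q338S,S803R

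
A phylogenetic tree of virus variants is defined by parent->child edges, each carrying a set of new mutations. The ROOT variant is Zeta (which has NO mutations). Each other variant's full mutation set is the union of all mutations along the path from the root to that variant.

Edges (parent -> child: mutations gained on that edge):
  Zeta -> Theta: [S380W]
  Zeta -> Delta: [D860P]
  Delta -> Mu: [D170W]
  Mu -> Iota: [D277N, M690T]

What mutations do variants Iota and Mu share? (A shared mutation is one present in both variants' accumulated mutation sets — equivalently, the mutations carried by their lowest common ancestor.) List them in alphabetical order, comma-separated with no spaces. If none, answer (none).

Accumulating mutations along path to Iota:
  At Zeta: gained [] -> total []
  At Delta: gained ['D860P'] -> total ['D860P']
  At Mu: gained ['D170W'] -> total ['D170W', 'D860P']
  At Iota: gained ['D277N', 'M690T'] -> total ['D170W', 'D277N', 'D860P', 'M690T']
Mutations(Iota) = ['D170W', 'D277N', 'D860P', 'M690T']
Accumulating mutations along path to Mu:
  At Zeta: gained [] -> total []
  At Delta: gained ['D860P'] -> total ['D860P']
  At Mu: gained ['D170W'] -> total ['D170W', 'D860P']
Mutations(Mu) = ['D170W', 'D860P']
Intersection: ['D170W', 'D277N', 'D860P', 'M690T'] ∩ ['D170W', 'D860P'] = ['D170W', 'D860P']

Answer: D170W,D860P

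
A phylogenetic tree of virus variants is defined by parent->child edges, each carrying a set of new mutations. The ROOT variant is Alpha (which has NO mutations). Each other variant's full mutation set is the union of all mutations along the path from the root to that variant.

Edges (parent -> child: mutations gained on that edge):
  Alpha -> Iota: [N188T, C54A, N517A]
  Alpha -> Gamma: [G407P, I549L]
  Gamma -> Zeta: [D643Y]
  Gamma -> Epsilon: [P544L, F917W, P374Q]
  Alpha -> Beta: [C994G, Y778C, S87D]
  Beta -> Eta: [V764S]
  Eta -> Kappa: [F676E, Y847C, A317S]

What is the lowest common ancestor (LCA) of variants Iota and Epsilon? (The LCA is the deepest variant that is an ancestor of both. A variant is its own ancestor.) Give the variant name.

Answer: Alpha

Derivation:
Path from root to Iota: Alpha -> Iota
  ancestors of Iota: {Alpha, Iota}
Path from root to Epsilon: Alpha -> Gamma -> Epsilon
  ancestors of Epsilon: {Alpha, Gamma, Epsilon}
Common ancestors: {Alpha}
Walk up from Epsilon: Epsilon (not in ancestors of Iota), Gamma (not in ancestors of Iota), Alpha (in ancestors of Iota)
Deepest common ancestor (LCA) = Alpha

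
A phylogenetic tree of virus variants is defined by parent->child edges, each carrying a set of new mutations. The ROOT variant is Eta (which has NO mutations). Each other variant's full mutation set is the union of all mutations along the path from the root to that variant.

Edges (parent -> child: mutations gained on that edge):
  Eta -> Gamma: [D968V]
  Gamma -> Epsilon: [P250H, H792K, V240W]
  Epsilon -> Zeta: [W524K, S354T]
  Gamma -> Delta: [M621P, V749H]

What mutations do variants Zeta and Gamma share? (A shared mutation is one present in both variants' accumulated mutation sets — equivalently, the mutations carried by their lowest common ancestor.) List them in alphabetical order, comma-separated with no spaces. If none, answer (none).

Accumulating mutations along path to Zeta:
  At Eta: gained [] -> total []
  At Gamma: gained ['D968V'] -> total ['D968V']
  At Epsilon: gained ['P250H', 'H792K', 'V240W'] -> total ['D968V', 'H792K', 'P250H', 'V240W']
  At Zeta: gained ['W524K', 'S354T'] -> total ['D968V', 'H792K', 'P250H', 'S354T', 'V240W', 'W524K']
Mutations(Zeta) = ['D968V', 'H792K', 'P250H', 'S354T', 'V240W', 'W524K']
Accumulating mutations along path to Gamma:
  At Eta: gained [] -> total []
  At Gamma: gained ['D968V'] -> total ['D968V']
Mutations(Gamma) = ['D968V']
Intersection: ['D968V', 'H792K', 'P250H', 'S354T', 'V240W', 'W524K'] ∩ ['D968V'] = ['D968V']

Answer: D968V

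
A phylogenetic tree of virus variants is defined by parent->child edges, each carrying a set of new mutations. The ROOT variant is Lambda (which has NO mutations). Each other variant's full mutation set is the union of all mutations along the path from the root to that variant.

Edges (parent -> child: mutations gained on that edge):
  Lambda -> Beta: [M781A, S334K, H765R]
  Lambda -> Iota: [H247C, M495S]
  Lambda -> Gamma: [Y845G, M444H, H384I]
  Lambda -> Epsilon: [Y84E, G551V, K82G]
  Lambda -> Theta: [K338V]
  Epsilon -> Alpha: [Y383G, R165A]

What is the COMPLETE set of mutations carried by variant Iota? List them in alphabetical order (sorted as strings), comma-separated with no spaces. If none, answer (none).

Answer: H247C,M495S

Derivation:
At Lambda: gained [] -> total []
At Iota: gained ['H247C', 'M495S'] -> total ['H247C', 'M495S']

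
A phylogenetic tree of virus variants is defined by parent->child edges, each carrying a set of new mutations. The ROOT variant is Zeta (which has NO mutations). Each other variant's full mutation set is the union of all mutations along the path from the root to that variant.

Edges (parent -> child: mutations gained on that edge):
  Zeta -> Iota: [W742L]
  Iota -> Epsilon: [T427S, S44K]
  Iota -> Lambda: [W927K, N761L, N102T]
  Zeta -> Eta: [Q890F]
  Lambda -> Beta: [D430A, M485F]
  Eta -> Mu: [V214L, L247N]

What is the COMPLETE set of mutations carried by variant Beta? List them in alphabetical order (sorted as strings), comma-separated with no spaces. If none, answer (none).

At Zeta: gained [] -> total []
At Iota: gained ['W742L'] -> total ['W742L']
At Lambda: gained ['W927K', 'N761L', 'N102T'] -> total ['N102T', 'N761L', 'W742L', 'W927K']
At Beta: gained ['D430A', 'M485F'] -> total ['D430A', 'M485F', 'N102T', 'N761L', 'W742L', 'W927K']

Answer: D430A,M485F,N102T,N761L,W742L,W927K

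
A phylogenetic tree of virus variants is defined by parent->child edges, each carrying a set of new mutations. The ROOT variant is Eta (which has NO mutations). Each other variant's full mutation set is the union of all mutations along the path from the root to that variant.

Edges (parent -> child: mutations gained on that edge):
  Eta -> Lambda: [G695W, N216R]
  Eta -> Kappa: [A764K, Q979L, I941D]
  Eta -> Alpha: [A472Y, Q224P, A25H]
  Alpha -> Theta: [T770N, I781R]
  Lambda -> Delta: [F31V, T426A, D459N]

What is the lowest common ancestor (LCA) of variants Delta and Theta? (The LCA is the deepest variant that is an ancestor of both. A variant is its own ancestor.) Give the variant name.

Path from root to Delta: Eta -> Lambda -> Delta
  ancestors of Delta: {Eta, Lambda, Delta}
Path from root to Theta: Eta -> Alpha -> Theta
  ancestors of Theta: {Eta, Alpha, Theta}
Common ancestors: {Eta}
Walk up from Theta: Theta (not in ancestors of Delta), Alpha (not in ancestors of Delta), Eta (in ancestors of Delta)
Deepest common ancestor (LCA) = Eta

Answer: Eta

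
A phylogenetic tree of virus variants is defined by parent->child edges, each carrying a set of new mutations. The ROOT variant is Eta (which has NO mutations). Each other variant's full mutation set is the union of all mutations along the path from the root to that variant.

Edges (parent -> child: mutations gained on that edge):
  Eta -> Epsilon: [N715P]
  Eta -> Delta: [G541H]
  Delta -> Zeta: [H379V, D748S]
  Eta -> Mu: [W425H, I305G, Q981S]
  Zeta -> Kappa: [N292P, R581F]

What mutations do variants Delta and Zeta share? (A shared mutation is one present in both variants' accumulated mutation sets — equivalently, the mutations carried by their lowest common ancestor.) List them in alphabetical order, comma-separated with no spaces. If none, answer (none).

Answer: G541H

Derivation:
Accumulating mutations along path to Delta:
  At Eta: gained [] -> total []
  At Delta: gained ['G541H'] -> total ['G541H']
Mutations(Delta) = ['G541H']
Accumulating mutations along path to Zeta:
  At Eta: gained [] -> total []
  At Delta: gained ['G541H'] -> total ['G541H']
  At Zeta: gained ['H379V', 'D748S'] -> total ['D748S', 'G541H', 'H379V']
Mutations(Zeta) = ['D748S', 'G541H', 'H379V']
Intersection: ['G541H'] ∩ ['D748S', 'G541H', 'H379V'] = ['G541H']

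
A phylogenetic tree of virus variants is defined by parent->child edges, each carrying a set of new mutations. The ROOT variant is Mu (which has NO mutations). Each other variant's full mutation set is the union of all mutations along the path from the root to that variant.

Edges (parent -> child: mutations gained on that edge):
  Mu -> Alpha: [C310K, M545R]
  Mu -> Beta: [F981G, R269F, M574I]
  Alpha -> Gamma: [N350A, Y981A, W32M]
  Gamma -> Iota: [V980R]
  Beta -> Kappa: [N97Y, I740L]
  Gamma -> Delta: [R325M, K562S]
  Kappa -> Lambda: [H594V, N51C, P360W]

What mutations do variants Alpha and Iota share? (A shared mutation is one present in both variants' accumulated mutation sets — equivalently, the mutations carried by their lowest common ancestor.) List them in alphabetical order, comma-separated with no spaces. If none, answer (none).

Answer: C310K,M545R

Derivation:
Accumulating mutations along path to Alpha:
  At Mu: gained [] -> total []
  At Alpha: gained ['C310K', 'M545R'] -> total ['C310K', 'M545R']
Mutations(Alpha) = ['C310K', 'M545R']
Accumulating mutations along path to Iota:
  At Mu: gained [] -> total []
  At Alpha: gained ['C310K', 'M545R'] -> total ['C310K', 'M545R']
  At Gamma: gained ['N350A', 'Y981A', 'W32M'] -> total ['C310K', 'M545R', 'N350A', 'W32M', 'Y981A']
  At Iota: gained ['V980R'] -> total ['C310K', 'M545R', 'N350A', 'V980R', 'W32M', 'Y981A']
Mutations(Iota) = ['C310K', 'M545R', 'N350A', 'V980R', 'W32M', 'Y981A']
Intersection: ['C310K', 'M545R'] ∩ ['C310K', 'M545R', 'N350A', 'V980R', 'W32M', 'Y981A'] = ['C310K', 'M545R']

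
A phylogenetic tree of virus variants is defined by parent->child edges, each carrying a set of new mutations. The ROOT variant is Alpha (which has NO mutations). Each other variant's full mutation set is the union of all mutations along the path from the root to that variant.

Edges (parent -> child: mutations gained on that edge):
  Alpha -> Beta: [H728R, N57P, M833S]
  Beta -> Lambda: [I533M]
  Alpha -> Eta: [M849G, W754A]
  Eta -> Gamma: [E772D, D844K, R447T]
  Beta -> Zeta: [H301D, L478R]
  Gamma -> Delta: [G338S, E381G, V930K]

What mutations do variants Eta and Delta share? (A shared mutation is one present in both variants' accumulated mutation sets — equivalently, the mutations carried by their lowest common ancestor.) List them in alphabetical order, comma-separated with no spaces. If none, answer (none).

Accumulating mutations along path to Eta:
  At Alpha: gained [] -> total []
  At Eta: gained ['M849G', 'W754A'] -> total ['M849G', 'W754A']
Mutations(Eta) = ['M849G', 'W754A']
Accumulating mutations along path to Delta:
  At Alpha: gained [] -> total []
  At Eta: gained ['M849G', 'W754A'] -> total ['M849G', 'W754A']
  At Gamma: gained ['E772D', 'D844K', 'R447T'] -> total ['D844K', 'E772D', 'M849G', 'R447T', 'W754A']
  At Delta: gained ['G338S', 'E381G', 'V930K'] -> total ['D844K', 'E381G', 'E772D', 'G338S', 'M849G', 'R447T', 'V930K', 'W754A']
Mutations(Delta) = ['D844K', 'E381G', 'E772D', 'G338S', 'M849G', 'R447T', 'V930K', 'W754A']
Intersection: ['M849G', 'W754A'] ∩ ['D844K', 'E381G', 'E772D', 'G338S', 'M849G', 'R447T', 'V930K', 'W754A'] = ['M849G', 'W754A']

Answer: M849G,W754A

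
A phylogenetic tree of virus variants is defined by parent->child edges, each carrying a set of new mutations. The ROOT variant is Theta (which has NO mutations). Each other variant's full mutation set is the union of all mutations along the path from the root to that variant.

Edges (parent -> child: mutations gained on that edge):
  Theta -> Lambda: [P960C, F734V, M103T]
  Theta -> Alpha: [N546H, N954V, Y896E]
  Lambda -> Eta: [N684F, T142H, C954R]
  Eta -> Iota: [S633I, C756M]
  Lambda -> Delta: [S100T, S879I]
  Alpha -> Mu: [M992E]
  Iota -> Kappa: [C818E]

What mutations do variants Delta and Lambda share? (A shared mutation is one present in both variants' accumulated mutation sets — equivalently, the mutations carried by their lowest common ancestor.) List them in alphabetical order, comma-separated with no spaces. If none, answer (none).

Accumulating mutations along path to Delta:
  At Theta: gained [] -> total []
  At Lambda: gained ['P960C', 'F734V', 'M103T'] -> total ['F734V', 'M103T', 'P960C']
  At Delta: gained ['S100T', 'S879I'] -> total ['F734V', 'M103T', 'P960C', 'S100T', 'S879I']
Mutations(Delta) = ['F734V', 'M103T', 'P960C', 'S100T', 'S879I']
Accumulating mutations along path to Lambda:
  At Theta: gained [] -> total []
  At Lambda: gained ['P960C', 'F734V', 'M103T'] -> total ['F734V', 'M103T', 'P960C']
Mutations(Lambda) = ['F734V', 'M103T', 'P960C']
Intersection: ['F734V', 'M103T', 'P960C', 'S100T', 'S879I'] ∩ ['F734V', 'M103T', 'P960C'] = ['F734V', 'M103T', 'P960C']

Answer: F734V,M103T,P960C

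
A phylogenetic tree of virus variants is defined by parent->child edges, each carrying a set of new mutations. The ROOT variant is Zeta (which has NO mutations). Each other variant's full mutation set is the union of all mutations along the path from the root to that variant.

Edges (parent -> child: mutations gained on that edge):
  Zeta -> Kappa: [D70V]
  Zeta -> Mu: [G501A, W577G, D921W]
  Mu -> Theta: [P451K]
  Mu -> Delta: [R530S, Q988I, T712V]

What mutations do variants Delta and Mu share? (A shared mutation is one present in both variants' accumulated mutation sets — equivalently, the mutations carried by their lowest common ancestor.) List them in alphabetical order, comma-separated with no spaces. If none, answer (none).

Accumulating mutations along path to Delta:
  At Zeta: gained [] -> total []
  At Mu: gained ['G501A', 'W577G', 'D921W'] -> total ['D921W', 'G501A', 'W577G']
  At Delta: gained ['R530S', 'Q988I', 'T712V'] -> total ['D921W', 'G501A', 'Q988I', 'R530S', 'T712V', 'W577G']
Mutations(Delta) = ['D921W', 'G501A', 'Q988I', 'R530S', 'T712V', 'W577G']
Accumulating mutations along path to Mu:
  At Zeta: gained [] -> total []
  At Mu: gained ['G501A', 'W577G', 'D921W'] -> total ['D921W', 'G501A', 'W577G']
Mutations(Mu) = ['D921W', 'G501A', 'W577G']
Intersection: ['D921W', 'G501A', 'Q988I', 'R530S', 'T712V', 'W577G'] ∩ ['D921W', 'G501A', 'W577G'] = ['D921W', 'G501A', 'W577G']

Answer: D921W,G501A,W577G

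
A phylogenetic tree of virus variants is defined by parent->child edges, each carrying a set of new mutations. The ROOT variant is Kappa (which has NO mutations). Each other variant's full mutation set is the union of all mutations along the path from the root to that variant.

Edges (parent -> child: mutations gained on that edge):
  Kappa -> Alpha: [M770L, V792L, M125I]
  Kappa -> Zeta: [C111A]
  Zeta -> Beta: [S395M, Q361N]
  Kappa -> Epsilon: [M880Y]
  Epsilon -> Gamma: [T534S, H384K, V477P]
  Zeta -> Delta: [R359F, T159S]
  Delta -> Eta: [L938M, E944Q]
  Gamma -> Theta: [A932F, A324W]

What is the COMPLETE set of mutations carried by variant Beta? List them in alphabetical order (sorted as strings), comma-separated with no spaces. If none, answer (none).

At Kappa: gained [] -> total []
At Zeta: gained ['C111A'] -> total ['C111A']
At Beta: gained ['S395M', 'Q361N'] -> total ['C111A', 'Q361N', 'S395M']

Answer: C111A,Q361N,S395M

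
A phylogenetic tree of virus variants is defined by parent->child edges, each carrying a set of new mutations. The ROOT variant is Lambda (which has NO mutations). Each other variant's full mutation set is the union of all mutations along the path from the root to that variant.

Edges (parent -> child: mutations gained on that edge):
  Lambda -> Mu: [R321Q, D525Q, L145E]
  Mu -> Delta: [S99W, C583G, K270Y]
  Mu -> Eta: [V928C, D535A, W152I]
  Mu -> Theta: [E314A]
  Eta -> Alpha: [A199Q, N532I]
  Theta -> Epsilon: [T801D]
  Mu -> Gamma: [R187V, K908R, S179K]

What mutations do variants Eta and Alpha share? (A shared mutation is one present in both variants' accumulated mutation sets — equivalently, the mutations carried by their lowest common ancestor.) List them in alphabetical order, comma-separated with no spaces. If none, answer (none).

Answer: D525Q,D535A,L145E,R321Q,V928C,W152I

Derivation:
Accumulating mutations along path to Eta:
  At Lambda: gained [] -> total []
  At Mu: gained ['R321Q', 'D525Q', 'L145E'] -> total ['D525Q', 'L145E', 'R321Q']
  At Eta: gained ['V928C', 'D535A', 'W152I'] -> total ['D525Q', 'D535A', 'L145E', 'R321Q', 'V928C', 'W152I']
Mutations(Eta) = ['D525Q', 'D535A', 'L145E', 'R321Q', 'V928C', 'W152I']
Accumulating mutations along path to Alpha:
  At Lambda: gained [] -> total []
  At Mu: gained ['R321Q', 'D525Q', 'L145E'] -> total ['D525Q', 'L145E', 'R321Q']
  At Eta: gained ['V928C', 'D535A', 'W152I'] -> total ['D525Q', 'D535A', 'L145E', 'R321Q', 'V928C', 'W152I']
  At Alpha: gained ['A199Q', 'N532I'] -> total ['A199Q', 'D525Q', 'D535A', 'L145E', 'N532I', 'R321Q', 'V928C', 'W152I']
Mutations(Alpha) = ['A199Q', 'D525Q', 'D535A', 'L145E', 'N532I', 'R321Q', 'V928C', 'W152I']
Intersection: ['D525Q', 'D535A', 'L145E', 'R321Q', 'V928C', 'W152I'] ∩ ['A199Q', 'D525Q', 'D535A', 'L145E', 'N532I', 'R321Q', 'V928C', 'W152I'] = ['D525Q', 'D535A', 'L145E', 'R321Q', 'V928C', 'W152I']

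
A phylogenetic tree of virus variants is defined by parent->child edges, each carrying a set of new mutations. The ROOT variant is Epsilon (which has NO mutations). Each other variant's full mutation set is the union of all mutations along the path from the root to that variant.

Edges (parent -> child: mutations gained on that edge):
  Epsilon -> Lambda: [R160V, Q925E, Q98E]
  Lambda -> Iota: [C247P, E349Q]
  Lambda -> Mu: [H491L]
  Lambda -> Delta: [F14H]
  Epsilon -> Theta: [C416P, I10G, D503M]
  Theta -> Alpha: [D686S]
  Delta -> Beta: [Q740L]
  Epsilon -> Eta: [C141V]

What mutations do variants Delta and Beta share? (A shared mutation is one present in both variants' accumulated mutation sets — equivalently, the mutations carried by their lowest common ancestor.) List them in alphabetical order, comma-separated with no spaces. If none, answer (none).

Answer: F14H,Q925E,Q98E,R160V

Derivation:
Accumulating mutations along path to Delta:
  At Epsilon: gained [] -> total []
  At Lambda: gained ['R160V', 'Q925E', 'Q98E'] -> total ['Q925E', 'Q98E', 'R160V']
  At Delta: gained ['F14H'] -> total ['F14H', 'Q925E', 'Q98E', 'R160V']
Mutations(Delta) = ['F14H', 'Q925E', 'Q98E', 'R160V']
Accumulating mutations along path to Beta:
  At Epsilon: gained [] -> total []
  At Lambda: gained ['R160V', 'Q925E', 'Q98E'] -> total ['Q925E', 'Q98E', 'R160V']
  At Delta: gained ['F14H'] -> total ['F14H', 'Q925E', 'Q98E', 'R160V']
  At Beta: gained ['Q740L'] -> total ['F14H', 'Q740L', 'Q925E', 'Q98E', 'R160V']
Mutations(Beta) = ['F14H', 'Q740L', 'Q925E', 'Q98E', 'R160V']
Intersection: ['F14H', 'Q925E', 'Q98E', 'R160V'] ∩ ['F14H', 'Q740L', 'Q925E', 'Q98E', 'R160V'] = ['F14H', 'Q925E', 'Q98E', 'R160V']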